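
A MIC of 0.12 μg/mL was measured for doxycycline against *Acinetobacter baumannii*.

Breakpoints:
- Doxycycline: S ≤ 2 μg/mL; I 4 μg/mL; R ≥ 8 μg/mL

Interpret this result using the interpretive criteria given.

Susceptible

Doxycycline: 0.12 μg/mL is ≤ 2 μg/mL ⇒ Susceptible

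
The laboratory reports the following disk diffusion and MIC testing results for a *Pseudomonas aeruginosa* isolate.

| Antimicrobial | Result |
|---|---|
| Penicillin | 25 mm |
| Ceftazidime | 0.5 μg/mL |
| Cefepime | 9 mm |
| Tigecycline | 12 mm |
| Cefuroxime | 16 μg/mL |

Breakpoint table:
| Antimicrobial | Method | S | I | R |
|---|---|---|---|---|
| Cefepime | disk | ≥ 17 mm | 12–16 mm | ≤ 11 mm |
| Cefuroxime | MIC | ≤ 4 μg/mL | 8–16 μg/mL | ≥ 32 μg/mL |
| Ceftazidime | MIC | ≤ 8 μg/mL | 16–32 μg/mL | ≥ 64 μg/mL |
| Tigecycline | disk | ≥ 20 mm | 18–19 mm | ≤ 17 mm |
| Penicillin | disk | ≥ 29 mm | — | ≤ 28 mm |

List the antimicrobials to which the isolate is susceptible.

Penicillin 25 mm: ≤ 28 mm → R
Ceftazidime 0.5 μg/mL: ≤ 8 μg/mL — Susceptible
Cefepime: 9 mm is ≤ 11 mm → resistant
Tigecycline: 12 mm is ≤ 17 mm ⇒ Resistant
Cefuroxime (16 μg/mL) in 8–16 μg/mL ⇒ I

ceftazidime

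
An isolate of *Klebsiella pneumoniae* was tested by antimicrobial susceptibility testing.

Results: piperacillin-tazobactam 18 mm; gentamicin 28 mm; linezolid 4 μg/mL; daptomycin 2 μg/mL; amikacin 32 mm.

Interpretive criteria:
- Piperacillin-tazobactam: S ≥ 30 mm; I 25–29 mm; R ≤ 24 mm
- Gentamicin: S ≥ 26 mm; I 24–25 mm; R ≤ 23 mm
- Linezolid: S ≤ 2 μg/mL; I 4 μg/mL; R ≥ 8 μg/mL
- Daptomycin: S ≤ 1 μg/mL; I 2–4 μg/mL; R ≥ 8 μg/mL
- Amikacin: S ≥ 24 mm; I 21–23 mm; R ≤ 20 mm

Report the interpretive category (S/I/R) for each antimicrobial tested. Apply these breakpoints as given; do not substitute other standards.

Piperacillin-tazobactam 18 mm: ≤ 24 mm — Resistant
Gentamicin: 28 mm is ≥ 26 mm — susceptible
Linezolid (4 μg/mL) = 4 μg/mL — I
Daptomycin 2 μg/mL: in 2–4 μg/mL → Intermediate
Amikacin 32 mm: ≥ 24 mm → Susceptible

R, S, I, I, S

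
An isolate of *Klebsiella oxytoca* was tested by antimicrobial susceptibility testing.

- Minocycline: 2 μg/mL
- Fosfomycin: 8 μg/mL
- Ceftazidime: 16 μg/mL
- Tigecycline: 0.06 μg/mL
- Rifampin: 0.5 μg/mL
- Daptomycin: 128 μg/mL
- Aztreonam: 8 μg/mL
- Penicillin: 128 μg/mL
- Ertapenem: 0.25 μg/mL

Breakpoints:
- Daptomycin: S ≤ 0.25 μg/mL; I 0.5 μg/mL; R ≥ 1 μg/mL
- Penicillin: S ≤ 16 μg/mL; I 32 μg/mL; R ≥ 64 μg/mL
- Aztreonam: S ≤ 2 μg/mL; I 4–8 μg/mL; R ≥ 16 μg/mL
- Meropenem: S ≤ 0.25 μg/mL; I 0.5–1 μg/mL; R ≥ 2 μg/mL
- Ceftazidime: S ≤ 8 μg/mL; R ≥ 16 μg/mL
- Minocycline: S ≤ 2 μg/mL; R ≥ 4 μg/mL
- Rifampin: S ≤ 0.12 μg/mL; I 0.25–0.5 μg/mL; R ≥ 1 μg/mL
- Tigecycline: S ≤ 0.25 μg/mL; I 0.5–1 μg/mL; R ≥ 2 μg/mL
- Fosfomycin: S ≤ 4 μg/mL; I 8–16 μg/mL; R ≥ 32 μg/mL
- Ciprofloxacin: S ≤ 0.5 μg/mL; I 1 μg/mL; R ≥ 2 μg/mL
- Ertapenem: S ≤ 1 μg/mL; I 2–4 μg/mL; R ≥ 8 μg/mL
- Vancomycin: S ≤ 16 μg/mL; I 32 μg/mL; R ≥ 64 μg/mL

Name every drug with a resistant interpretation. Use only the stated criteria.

ceftazidime, daptomycin, penicillin

Minocycline 2 μg/mL: ≤ 2 μg/mL — susceptible
Fosfomycin: 8 μg/mL is in 8–16 μg/mL — intermediate
Ceftazidime 16 μg/mL: ≥ 16 μg/mL ⇒ resistant
Tigecycline (0.06 μg/mL) ≤ 0.25 μg/mL — S
Rifampin: 0.5 μg/mL is in 0.25–0.5 μg/mL → intermediate
Daptomycin: 128 μg/mL is ≥ 1 μg/mL — resistant
Aztreonam (8 μg/mL) in 4–8 μg/mL — intermediate
Penicillin 128 μg/mL: ≥ 64 μg/mL — resistant
Ertapenem: 0.25 μg/mL is ≤ 1 μg/mL → susceptible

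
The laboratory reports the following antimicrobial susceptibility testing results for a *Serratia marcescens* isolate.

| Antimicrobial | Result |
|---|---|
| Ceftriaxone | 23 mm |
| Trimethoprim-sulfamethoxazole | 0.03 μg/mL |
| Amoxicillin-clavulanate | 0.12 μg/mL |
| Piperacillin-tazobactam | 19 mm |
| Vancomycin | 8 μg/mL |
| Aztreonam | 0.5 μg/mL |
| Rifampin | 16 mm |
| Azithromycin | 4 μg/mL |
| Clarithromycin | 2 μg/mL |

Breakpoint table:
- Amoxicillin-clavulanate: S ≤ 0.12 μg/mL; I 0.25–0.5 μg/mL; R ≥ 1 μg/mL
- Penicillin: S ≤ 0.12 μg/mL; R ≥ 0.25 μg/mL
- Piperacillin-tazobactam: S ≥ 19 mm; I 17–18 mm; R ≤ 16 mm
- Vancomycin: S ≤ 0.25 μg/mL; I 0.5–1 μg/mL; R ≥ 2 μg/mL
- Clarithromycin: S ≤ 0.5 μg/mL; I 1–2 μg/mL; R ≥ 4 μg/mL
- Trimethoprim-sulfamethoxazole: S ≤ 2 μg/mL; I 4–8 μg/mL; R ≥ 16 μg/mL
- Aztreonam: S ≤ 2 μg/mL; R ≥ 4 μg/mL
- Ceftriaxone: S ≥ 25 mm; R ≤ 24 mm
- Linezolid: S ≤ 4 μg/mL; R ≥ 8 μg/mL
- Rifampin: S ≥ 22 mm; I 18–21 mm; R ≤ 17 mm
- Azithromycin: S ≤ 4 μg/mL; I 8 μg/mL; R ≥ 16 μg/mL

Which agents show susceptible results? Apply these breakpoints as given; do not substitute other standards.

Ceftriaxone (23 mm) ≤ 24 mm — resistant
Trimethoprim-sulfamethoxazole 0.03 μg/mL: ≤ 2 μg/mL → S
Amoxicillin-clavulanate 0.12 μg/mL: ≤ 0.12 μg/mL ⇒ Susceptible
Piperacillin-tazobactam (19 mm) ≥ 19 mm — S
Vancomycin (8 μg/mL) ≥ 2 μg/mL → resistant
Aztreonam: 0.5 μg/mL is ≤ 2 μg/mL — Susceptible
Rifampin 16 mm: ≤ 17 mm — resistant
Azithromycin: 4 μg/mL is ≤ 4 μg/mL → S
Clarithromycin 2 μg/mL: in 1–2 μg/mL ⇒ intermediate

trimethoprim-sulfamethoxazole, amoxicillin-clavulanate, piperacillin-tazobactam, aztreonam, azithromycin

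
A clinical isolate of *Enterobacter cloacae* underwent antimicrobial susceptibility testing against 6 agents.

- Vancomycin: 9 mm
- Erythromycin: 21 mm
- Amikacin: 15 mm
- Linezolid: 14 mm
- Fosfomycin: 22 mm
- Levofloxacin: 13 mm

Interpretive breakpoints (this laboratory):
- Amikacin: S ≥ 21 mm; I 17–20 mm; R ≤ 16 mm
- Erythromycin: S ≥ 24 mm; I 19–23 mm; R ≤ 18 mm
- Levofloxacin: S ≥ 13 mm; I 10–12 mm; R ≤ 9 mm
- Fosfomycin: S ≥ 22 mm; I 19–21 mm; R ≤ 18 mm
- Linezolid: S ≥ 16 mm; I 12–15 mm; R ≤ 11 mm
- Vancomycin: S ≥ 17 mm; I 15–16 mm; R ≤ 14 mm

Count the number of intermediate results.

Vancomycin: 9 mm is ≤ 14 mm → Resistant
Erythromycin (21 mm) in 19–23 mm — Intermediate
Amikacin 15 mm: ≤ 16 mm → Resistant
Linezolid: 14 mm is in 12–15 mm ⇒ I
Fosfomycin 22 mm: ≥ 22 mm — susceptible
Levofloxacin: 13 mm is ≥ 13 mm — susceptible
Intermediate: 2

2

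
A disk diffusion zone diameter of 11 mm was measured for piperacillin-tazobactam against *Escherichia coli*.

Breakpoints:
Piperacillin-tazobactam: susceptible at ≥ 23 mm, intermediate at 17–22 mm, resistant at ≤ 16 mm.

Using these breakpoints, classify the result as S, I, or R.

Piperacillin-tazobactam: 11 mm is ≤ 16 mm — resistant

Resistant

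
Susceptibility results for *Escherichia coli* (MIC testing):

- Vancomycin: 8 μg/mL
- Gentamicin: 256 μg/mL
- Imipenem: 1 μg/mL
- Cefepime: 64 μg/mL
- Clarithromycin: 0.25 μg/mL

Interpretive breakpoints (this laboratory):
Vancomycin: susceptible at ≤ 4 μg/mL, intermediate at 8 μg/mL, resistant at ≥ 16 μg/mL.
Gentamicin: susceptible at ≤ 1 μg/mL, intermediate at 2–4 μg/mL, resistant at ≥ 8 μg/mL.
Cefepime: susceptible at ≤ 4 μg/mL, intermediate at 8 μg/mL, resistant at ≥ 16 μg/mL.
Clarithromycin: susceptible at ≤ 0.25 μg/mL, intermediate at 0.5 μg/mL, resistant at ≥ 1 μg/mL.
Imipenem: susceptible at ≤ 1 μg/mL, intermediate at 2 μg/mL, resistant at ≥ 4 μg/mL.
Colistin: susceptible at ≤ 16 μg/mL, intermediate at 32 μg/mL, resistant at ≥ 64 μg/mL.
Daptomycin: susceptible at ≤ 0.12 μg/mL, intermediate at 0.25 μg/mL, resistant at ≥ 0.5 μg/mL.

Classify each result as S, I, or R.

I, R, S, R, S

Vancomycin: 8 μg/mL is = 8 μg/mL — intermediate
Gentamicin: 256 μg/mL is ≥ 8 μg/mL — Resistant
Imipenem 1 μg/mL: ≤ 1 μg/mL ⇒ S
Cefepime 64 μg/mL: ≥ 16 μg/mL ⇒ R
Clarithromycin: 0.25 μg/mL is ≤ 0.25 μg/mL ⇒ susceptible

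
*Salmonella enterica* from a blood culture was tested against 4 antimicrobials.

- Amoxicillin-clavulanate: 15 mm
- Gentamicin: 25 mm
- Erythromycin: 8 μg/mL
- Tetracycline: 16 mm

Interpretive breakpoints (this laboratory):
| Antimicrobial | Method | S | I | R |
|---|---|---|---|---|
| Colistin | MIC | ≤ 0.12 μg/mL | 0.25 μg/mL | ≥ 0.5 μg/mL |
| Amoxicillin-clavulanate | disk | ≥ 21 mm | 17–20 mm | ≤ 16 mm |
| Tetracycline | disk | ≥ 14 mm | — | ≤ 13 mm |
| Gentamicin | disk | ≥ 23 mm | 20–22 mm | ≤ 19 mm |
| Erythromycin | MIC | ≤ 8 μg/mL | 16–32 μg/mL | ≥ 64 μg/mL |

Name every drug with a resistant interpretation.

amoxicillin-clavulanate

Amoxicillin-clavulanate 15 mm: ≤ 16 mm ⇒ Resistant
Gentamicin: 25 mm is ≥ 23 mm → Susceptible
Erythromycin (8 μg/mL) ≤ 8 μg/mL — Susceptible
Tetracycline (16 mm) ≥ 14 mm ⇒ Susceptible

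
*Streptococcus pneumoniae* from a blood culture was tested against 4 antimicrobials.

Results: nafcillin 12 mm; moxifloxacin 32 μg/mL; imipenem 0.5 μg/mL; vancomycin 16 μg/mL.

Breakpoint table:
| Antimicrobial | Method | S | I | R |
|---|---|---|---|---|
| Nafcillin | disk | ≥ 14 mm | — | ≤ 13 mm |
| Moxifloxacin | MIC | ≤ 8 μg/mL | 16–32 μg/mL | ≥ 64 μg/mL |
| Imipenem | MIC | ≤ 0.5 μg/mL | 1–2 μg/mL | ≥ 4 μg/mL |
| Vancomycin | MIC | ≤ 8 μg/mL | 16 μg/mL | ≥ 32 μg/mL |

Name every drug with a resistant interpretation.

nafcillin

Nafcillin: 12 mm is ≤ 13 mm → R
Moxifloxacin: 32 μg/mL is in 16–32 μg/mL ⇒ Intermediate
Imipenem (0.5 μg/mL) ≤ 0.5 μg/mL — S
Vancomycin 16 μg/mL: = 16 μg/mL ⇒ I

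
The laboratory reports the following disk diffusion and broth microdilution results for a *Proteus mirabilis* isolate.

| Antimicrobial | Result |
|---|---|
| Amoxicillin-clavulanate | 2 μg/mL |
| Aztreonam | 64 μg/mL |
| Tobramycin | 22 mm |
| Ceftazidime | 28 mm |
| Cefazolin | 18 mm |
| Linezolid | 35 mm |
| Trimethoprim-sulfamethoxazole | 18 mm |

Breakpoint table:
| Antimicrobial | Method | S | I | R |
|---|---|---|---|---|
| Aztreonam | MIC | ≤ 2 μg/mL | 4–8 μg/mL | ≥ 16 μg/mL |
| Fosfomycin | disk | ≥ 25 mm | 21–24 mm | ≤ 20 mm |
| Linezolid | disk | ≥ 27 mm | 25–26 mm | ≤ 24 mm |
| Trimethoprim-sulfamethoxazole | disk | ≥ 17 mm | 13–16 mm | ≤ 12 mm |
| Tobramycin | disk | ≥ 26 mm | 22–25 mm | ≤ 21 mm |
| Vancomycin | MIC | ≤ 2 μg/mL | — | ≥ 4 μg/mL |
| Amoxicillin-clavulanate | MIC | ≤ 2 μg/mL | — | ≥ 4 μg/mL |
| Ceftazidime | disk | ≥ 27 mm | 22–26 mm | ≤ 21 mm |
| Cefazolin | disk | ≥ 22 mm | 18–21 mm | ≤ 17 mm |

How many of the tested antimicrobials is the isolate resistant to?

Amoxicillin-clavulanate: 2 μg/mL is ≤ 2 μg/mL → susceptible
Aztreonam (64 μg/mL) ≥ 16 μg/mL ⇒ Resistant
Tobramycin: 22 mm is in 22–25 mm — intermediate
Ceftazidime: 28 mm is ≥ 27 mm — susceptible
Cefazolin 18 mm: in 18–21 mm → Intermediate
Linezolid 35 mm: ≥ 27 mm — S
Trimethoprim-sulfamethoxazole: 18 mm is ≥ 17 mm — susceptible
Resistant: 1

1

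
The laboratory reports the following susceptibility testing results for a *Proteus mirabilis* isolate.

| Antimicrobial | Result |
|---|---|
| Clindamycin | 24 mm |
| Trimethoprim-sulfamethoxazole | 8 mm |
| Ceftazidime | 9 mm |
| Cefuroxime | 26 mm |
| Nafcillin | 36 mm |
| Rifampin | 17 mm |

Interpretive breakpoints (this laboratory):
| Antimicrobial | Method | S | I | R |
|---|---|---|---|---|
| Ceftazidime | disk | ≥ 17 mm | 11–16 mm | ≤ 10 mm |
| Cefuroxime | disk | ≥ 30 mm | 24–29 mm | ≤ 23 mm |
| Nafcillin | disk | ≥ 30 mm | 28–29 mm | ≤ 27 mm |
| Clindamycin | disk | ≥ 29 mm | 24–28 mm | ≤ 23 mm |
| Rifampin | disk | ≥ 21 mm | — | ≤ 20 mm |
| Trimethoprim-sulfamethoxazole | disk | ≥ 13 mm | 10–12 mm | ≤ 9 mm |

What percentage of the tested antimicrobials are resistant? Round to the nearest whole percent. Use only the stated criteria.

Clindamycin: 24 mm is in 24–28 mm — intermediate
Trimethoprim-sulfamethoxazole (8 mm) ≤ 9 mm — resistant
Ceftazidime: 9 mm is ≤ 10 mm — Resistant
Cefuroxime: 26 mm is in 24–29 mm → intermediate
Nafcillin: 36 mm is ≥ 30 mm ⇒ S
Rifampin 17 mm: ≤ 20 mm ⇒ Resistant
Resistant: 3/6

50%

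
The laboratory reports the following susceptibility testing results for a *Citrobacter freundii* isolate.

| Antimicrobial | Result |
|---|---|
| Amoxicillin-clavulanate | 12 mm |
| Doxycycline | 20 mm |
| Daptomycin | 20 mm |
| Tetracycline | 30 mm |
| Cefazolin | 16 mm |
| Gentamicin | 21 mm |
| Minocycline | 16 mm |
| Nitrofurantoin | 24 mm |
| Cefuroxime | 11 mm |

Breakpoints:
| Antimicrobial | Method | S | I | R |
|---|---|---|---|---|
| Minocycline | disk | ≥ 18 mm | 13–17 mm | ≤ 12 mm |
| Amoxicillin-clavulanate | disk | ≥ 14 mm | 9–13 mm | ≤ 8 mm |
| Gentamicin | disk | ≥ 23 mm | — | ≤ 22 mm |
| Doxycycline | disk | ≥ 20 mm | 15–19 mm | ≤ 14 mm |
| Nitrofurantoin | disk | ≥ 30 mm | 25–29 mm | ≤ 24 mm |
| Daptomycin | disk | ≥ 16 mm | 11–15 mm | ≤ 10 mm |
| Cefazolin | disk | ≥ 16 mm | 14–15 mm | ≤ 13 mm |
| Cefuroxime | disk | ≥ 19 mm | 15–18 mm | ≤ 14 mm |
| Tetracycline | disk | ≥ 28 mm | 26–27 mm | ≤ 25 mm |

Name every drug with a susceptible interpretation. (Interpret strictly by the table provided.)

Amoxicillin-clavulanate 12 mm: in 9–13 mm — intermediate
Doxycycline (20 mm) ≥ 20 mm ⇒ susceptible
Daptomycin (20 mm) ≥ 16 mm — susceptible
Tetracycline (30 mm) ≥ 28 mm — S
Cefazolin (16 mm) ≥ 16 mm ⇒ S
Gentamicin: 21 mm is ≤ 22 mm ⇒ Resistant
Minocycline (16 mm) in 13–17 mm → intermediate
Nitrofurantoin: 24 mm is ≤ 24 mm — R
Cefuroxime 11 mm: ≤ 14 mm ⇒ resistant

doxycycline, daptomycin, tetracycline, cefazolin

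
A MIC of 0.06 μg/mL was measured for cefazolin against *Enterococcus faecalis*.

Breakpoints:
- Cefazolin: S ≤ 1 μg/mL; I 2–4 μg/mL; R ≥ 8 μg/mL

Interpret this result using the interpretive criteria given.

Susceptible

Cefazolin (0.06 μg/mL) ≤ 1 μg/mL — Susceptible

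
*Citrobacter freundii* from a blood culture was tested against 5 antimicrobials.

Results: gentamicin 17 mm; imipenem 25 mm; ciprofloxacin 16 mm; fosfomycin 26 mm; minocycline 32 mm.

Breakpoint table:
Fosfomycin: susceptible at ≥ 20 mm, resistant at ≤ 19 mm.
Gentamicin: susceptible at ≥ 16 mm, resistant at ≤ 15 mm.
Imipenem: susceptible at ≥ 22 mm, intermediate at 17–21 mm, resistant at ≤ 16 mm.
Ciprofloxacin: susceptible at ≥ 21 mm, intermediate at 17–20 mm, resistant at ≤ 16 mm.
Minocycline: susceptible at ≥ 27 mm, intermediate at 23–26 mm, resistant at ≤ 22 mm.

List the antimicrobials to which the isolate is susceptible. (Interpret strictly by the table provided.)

Gentamicin: 17 mm is ≥ 16 mm — susceptible
Imipenem: 25 mm is ≥ 22 mm — S
Ciprofloxacin 16 mm: ≤ 16 mm ⇒ resistant
Fosfomycin 26 mm: ≥ 20 mm — Susceptible
Minocycline 32 mm: ≥ 27 mm — susceptible

gentamicin, imipenem, fosfomycin, minocycline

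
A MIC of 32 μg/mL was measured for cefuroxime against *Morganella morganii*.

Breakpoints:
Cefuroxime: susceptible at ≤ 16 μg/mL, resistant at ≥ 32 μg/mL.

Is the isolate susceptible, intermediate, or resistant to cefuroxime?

Resistant

Cefuroxime 32 μg/mL: ≥ 32 μg/mL → resistant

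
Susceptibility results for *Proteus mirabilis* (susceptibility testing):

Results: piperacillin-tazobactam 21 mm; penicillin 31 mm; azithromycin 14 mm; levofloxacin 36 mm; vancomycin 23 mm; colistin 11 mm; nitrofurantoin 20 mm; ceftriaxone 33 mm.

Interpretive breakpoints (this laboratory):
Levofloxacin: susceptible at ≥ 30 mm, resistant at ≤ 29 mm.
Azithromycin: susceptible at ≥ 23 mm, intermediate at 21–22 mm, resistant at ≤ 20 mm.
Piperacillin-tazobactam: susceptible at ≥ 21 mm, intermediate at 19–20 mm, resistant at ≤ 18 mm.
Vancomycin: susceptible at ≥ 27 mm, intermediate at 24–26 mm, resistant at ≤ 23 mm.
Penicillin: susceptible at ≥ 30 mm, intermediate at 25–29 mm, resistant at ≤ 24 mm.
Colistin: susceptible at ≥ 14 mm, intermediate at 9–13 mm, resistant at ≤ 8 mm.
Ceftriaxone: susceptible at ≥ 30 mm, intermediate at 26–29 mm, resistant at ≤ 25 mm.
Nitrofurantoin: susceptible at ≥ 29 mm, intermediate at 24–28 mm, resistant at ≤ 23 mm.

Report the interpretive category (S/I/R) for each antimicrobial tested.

Piperacillin-tazobactam 21 mm: ≥ 21 mm ⇒ susceptible
Penicillin: 31 mm is ≥ 30 mm — S
Azithromycin (14 mm) ≤ 20 mm ⇒ Resistant
Levofloxacin: 36 mm is ≥ 30 mm — susceptible
Vancomycin 23 mm: ≤ 23 mm → Resistant
Colistin 11 mm: in 9–13 mm — intermediate
Nitrofurantoin 20 mm: ≤ 23 mm → R
Ceftriaxone: 33 mm is ≥ 30 mm — susceptible

S, S, R, S, R, I, R, S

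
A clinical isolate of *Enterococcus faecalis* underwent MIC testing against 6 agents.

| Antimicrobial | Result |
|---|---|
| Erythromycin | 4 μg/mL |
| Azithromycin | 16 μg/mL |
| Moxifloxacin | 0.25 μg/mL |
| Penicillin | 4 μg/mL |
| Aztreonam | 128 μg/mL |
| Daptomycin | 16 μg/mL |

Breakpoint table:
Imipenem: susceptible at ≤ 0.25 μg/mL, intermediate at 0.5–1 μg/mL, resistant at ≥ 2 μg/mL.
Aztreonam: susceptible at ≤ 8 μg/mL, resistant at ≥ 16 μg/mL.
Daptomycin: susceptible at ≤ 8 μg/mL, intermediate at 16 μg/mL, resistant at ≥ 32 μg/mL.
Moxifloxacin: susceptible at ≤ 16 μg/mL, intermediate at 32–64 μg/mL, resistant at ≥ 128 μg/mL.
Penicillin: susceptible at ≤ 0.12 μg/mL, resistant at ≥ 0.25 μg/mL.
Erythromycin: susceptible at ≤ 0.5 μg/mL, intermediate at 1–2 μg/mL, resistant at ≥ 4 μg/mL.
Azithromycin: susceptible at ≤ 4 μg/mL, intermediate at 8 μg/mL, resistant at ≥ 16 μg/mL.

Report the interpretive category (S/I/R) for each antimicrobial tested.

Erythromycin 4 μg/mL: ≥ 4 μg/mL → resistant
Azithromycin (16 μg/mL) ≥ 16 μg/mL ⇒ R
Moxifloxacin 0.25 μg/mL: ≤ 16 μg/mL ⇒ S
Penicillin (4 μg/mL) ≥ 0.25 μg/mL — resistant
Aztreonam (128 μg/mL) ≥ 16 μg/mL → Resistant
Daptomycin (16 μg/mL) = 16 μg/mL — Intermediate

R, R, S, R, R, I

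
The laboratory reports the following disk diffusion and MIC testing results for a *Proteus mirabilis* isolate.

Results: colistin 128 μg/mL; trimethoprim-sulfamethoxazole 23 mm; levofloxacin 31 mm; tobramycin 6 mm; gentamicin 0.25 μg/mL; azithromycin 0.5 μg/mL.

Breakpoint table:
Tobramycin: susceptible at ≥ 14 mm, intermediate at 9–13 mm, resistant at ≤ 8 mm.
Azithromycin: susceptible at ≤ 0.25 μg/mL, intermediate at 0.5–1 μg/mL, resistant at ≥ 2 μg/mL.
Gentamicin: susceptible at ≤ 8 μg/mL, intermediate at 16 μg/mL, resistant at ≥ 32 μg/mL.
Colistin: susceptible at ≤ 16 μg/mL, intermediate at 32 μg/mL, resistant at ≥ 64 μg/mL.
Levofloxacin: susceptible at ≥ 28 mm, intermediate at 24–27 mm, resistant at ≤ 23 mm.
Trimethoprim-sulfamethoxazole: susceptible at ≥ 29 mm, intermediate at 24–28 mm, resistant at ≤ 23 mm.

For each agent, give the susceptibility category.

Colistin: 128 μg/mL is ≥ 64 μg/mL — R
Trimethoprim-sulfamethoxazole (23 mm) ≤ 23 mm ⇒ Resistant
Levofloxacin 31 mm: ≥ 28 mm ⇒ S
Tobramycin: 6 mm is ≤ 8 mm ⇒ resistant
Gentamicin (0.25 μg/mL) ≤ 8 μg/mL → S
Azithromycin: 0.5 μg/mL is in 0.5–1 μg/mL → intermediate

R, R, S, R, S, I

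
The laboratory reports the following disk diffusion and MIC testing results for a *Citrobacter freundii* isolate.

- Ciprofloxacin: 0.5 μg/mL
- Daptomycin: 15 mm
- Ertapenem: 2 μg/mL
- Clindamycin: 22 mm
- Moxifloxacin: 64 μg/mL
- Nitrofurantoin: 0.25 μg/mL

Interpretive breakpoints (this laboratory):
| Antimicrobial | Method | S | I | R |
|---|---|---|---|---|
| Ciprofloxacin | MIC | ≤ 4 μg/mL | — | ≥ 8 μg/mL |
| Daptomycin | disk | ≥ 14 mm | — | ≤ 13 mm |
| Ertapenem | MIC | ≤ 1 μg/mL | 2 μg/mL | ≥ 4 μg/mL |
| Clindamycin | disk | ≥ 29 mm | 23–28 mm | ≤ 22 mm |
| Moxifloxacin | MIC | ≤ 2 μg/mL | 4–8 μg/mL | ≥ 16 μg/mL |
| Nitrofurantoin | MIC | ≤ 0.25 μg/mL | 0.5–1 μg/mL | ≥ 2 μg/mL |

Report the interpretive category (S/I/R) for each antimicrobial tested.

S, S, I, R, R, S

Ciprofloxacin: 0.5 μg/mL is ≤ 4 μg/mL ⇒ S
Daptomycin: 15 mm is ≥ 14 mm → susceptible
Ertapenem (2 μg/mL) = 2 μg/mL → intermediate
Clindamycin: 22 mm is ≤ 22 mm — resistant
Moxifloxacin: 64 μg/mL is ≥ 16 μg/mL — R
Nitrofurantoin (0.25 μg/mL) ≤ 0.25 μg/mL — Susceptible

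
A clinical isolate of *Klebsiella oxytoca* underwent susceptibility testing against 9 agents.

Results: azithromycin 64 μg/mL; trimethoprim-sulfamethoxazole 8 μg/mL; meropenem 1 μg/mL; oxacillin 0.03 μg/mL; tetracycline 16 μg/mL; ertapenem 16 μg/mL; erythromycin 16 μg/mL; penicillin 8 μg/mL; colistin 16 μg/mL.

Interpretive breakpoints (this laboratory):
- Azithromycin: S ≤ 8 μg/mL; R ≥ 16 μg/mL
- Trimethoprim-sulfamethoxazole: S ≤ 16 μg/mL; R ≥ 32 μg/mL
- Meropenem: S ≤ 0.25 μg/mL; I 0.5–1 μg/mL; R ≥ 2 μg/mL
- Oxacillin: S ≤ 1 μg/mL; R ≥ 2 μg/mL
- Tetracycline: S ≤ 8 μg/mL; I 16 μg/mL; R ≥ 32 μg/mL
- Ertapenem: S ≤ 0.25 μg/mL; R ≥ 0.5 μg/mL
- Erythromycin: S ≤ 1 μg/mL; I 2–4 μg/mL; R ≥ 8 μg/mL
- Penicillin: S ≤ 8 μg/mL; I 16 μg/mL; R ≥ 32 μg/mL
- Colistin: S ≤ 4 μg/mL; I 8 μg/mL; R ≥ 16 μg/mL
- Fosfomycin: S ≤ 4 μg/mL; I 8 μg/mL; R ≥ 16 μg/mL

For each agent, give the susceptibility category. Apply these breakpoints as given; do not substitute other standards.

Azithromycin 64 μg/mL: ≥ 16 μg/mL → Resistant
Trimethoprim-sulfamethoxazole: 8 μg/mL is ≤ 16 μg/mL → S
Meropenem: 1 μg/mL is in 0.5–1 μg/mL — intermediate
Oxacillin (0.03 μg/mL) ≤ 1 μg/mL — susceptible
Tetracycline (16 μg/mL) = 16 μg/mL ⇒ Intermediate
Ertapenem (16 μg/mL) ≥ 0.5 μg/mL — resistant
Erythromycin (16 μg/mL) ≥ 8 μg/mL — R
Penicillin: 8 μg/mL is ≤ 8 μg/mL ⇒ S
Colistin 16 μg/mL: ≥ 16 μg/mL → resistant

R, S, I, S, I, R, R, S, R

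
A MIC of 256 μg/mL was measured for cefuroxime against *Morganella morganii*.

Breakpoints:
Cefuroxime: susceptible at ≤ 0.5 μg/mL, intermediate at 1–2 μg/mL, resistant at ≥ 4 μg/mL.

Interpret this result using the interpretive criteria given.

Resistant

Cefuroxime 256 μg/mL: ≥ 4 μg/mL → resistant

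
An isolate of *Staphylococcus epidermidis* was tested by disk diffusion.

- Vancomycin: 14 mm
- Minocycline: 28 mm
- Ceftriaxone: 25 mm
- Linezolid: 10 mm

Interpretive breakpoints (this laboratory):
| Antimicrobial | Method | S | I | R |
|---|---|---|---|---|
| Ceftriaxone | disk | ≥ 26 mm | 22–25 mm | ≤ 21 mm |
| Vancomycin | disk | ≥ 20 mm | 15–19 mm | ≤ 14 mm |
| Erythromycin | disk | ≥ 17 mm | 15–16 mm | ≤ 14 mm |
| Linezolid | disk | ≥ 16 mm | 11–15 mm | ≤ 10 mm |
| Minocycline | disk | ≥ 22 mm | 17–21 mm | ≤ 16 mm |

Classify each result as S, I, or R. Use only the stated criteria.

R, S, I, R

Vancomycin (14 mm) ≤ 14 mm — R
Minocycline (28 mm) ≥ 22 mm ⇒ Susceptible
Ceftriaxone: 25 mm is in 22–25 mm ⇒ I
Linezolid 10 mm: ≤ 10 mm ⇒ R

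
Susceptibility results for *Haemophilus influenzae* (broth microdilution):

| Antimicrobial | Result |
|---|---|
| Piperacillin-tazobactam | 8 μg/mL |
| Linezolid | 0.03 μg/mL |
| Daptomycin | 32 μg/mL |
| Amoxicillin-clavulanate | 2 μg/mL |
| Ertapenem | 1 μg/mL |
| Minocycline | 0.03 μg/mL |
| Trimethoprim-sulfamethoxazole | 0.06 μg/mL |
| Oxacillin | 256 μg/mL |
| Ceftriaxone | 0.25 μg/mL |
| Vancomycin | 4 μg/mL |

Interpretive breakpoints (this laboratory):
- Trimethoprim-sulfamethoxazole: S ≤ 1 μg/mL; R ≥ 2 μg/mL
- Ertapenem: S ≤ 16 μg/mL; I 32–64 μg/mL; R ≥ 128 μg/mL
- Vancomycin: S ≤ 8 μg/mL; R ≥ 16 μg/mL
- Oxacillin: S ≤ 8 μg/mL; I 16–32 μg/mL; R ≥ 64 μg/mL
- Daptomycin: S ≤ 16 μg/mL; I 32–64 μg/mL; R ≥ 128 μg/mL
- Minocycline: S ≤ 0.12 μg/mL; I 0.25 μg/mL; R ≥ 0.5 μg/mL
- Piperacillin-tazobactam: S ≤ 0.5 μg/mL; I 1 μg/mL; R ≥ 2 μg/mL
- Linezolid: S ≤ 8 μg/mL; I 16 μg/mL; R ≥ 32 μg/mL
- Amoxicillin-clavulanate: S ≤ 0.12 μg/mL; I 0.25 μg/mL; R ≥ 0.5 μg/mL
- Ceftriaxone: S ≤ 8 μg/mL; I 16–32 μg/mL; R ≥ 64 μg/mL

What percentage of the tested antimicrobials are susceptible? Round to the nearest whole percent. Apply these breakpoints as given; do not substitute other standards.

Piperacillin-tazobactam: 8 μg/mL is ≥ 2 μg/mL — Resistant
Linezolid (0.03 μg/mL) ≤ 8 μg/mL — susceptible
Daptomycin (32 μg/mL) in 32–64 μg/mL ⇒ I
Amoxicillin-clavulanate 2 μg/mL: ≥ 0.5 μg/mL ⇒ R
Ertapenem 1 μg/mL: ≤ 16 μg/mL ⇒ S
Minocycline 0.03 μg/mL: ≤ 0.12 μg/mL — susceptible
Trimethoprim-sulfamethoxazole (0.06 μg/mL) ≤ 1 μg/mL → S
Oxacillin: 256 μg/mL is ≥ 64 μg/mL ⇒ resistant
Ceftriaxone 0.25 μg/mL: ≤ 8 μg/mL — susceptible
Vancomycin: 4 μg/mL is ≤ 8 μg/mL — susceptible
Susceptible: 6/10

60%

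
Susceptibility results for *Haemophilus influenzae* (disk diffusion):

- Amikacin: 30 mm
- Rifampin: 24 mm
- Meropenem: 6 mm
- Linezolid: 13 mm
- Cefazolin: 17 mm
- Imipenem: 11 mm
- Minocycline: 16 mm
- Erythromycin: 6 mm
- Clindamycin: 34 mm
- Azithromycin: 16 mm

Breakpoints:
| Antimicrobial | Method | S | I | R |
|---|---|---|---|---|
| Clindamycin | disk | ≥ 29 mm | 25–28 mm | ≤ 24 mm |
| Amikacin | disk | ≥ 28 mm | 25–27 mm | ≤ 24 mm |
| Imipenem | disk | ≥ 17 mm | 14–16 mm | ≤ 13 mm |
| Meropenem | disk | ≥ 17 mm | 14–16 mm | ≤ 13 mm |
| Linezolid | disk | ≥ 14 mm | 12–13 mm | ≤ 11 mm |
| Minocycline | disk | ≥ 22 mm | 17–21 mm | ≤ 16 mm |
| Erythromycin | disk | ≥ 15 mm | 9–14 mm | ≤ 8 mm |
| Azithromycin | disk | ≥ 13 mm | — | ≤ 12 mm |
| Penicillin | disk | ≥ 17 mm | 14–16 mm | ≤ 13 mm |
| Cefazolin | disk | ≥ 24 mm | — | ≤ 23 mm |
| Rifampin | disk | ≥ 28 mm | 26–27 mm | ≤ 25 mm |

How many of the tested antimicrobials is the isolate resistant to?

6

Amikacin 30 mm: ≥ 28 mm ⇒ Susceptible
Rifampin 24 mm: ≤ 25 mm — Resistant
Meropenem: 6 mm is ≤ 13 mm ⇒ resistant
Linezolid: 13 mm is in 12–13 mm → Intermediate
Cefazolin: 17 mm is ≤ 23 mm — resistant
Imipenem: 11 mm is ≤ 13 mm — resistant
Minocycline: 16 mm is ≤ 16 mm ⇒ Resistant
Erythromycin 6 mm: ≤ 8 mm — resistant
Clindamycin 34 mm: ≥ 29 mm — Susceptible
Azithromycin 16 mm: ≥ 13 mm — Susceptible
Resistant: 6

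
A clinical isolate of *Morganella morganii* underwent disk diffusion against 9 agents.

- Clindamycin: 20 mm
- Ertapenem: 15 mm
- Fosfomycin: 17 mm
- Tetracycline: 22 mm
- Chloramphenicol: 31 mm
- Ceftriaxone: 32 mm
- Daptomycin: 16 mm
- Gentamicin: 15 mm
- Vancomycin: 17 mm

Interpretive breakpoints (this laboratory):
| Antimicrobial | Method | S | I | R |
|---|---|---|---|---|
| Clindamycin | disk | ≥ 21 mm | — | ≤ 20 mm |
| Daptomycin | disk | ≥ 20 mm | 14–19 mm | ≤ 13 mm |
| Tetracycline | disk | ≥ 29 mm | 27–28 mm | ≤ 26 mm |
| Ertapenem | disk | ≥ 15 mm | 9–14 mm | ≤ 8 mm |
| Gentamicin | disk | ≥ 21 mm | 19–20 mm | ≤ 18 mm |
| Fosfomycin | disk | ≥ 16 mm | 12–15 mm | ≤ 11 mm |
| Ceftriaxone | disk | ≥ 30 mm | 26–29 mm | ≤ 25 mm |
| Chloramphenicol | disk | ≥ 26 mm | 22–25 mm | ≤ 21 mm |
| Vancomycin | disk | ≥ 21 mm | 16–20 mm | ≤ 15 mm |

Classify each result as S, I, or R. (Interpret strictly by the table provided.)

Clindamycin 20 mm: ≤ 20 mm — R
Ertapenem: 15 mm is ≥ 15 mm — S
Fosfomycin 17 mm: ≥ 16 mm — S
Tetracycline: 22 mm is ≤ 26 mm — resistant
Chloramphenicol 31 mm: ≥ 26 mm → susceptible
Ceftriaxone 32 mm: ≥ 30 mm → S
Daptomycin: 16 mm is in 14–19 mm → Intermediate
Gentamicin (15 mm) ≤ 18 mm ⇒ R
Vancomycin: 17 mm is in 16–20 mm ⇒ intermediate

R, S, S, R, S, S, I, R, I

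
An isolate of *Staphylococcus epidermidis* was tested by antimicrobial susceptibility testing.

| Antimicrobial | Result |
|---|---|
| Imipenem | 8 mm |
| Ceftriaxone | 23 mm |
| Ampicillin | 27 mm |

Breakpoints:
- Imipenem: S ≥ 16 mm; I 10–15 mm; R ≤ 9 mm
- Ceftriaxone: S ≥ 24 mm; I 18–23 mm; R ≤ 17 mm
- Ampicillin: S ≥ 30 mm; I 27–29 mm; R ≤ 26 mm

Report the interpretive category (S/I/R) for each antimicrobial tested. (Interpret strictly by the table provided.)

R, I, I

Imipenem 8 mm: ≤ 9 mm → resistant
Ceftriaxone 23 mm: in 18–23 mm — I
Ampicillin: 27 mm is in 27–29 mm → Intermediate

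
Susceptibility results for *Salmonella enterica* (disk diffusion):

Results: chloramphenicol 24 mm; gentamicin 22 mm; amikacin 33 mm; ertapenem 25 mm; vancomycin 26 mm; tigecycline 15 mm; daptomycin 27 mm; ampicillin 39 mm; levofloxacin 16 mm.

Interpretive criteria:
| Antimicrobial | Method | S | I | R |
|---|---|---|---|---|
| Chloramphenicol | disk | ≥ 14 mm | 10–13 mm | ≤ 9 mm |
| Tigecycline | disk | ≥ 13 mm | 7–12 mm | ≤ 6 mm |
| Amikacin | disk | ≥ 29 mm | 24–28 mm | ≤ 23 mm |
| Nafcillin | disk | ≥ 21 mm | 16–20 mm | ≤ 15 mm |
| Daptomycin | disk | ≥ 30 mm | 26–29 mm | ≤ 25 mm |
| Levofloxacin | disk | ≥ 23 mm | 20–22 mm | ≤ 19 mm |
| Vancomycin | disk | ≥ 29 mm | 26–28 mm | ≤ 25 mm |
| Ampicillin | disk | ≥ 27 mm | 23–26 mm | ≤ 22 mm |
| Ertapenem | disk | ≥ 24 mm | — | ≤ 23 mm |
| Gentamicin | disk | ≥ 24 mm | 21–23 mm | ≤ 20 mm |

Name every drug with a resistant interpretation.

Chloramphenicol 24 mm: ≥ 14 mm → S
Gentamicin (22 mm) in 21–23 mm — intermediate
Amikacin: 33 mm is ≥ 29 mm ⇒ susceptible
Ertapenem (25 mm) ≥ 24 mm — susceptible
Vancomycin (26 mm) in 26–28 mm → Intermediate
Tigecycline: 15 mm is ≥ 13 mm → Susceptible
Daptomycin (27 mm) in 26–29 mm → Intermediate
Ampicillin (39 mm) ≥ 27 mm → Susceptible
Levofloxacin: 16 mm is ≤ 19 mm — Resistant

levofloxacin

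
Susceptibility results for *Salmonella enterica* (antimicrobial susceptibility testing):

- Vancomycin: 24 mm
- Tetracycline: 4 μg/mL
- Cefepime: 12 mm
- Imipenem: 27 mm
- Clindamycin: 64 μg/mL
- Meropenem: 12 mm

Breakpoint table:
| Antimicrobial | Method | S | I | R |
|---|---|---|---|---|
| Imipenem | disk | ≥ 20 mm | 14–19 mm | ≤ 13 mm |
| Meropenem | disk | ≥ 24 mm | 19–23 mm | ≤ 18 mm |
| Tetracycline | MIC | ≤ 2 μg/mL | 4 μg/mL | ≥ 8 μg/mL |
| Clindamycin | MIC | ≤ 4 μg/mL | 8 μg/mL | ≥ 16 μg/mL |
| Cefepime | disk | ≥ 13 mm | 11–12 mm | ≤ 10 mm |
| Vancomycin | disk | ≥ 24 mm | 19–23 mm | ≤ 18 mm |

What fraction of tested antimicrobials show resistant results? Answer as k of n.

Vancomycin 24 mm: ≥ 24 mm — Susceptible
Tetracycline: 4 μg/mL is = 4 μg/mL → I
Cefepime: 12 mm is in 11–12 mm → I
Imipenem 27 mm: ≥ 20 mm ⇒ S
Clindamycin: 64 μg/mL is ≥ 16 μg/mL ⇒ Resistant
Meropenem 12 mm: ≤ 18 mm → resistant
Resistant: 2/6

2 of 6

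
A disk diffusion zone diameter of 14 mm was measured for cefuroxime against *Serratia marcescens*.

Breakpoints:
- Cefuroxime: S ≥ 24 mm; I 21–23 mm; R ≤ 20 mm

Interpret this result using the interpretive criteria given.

Cefuroxime: 14 mm is ≤ 20 mm — R

Resistant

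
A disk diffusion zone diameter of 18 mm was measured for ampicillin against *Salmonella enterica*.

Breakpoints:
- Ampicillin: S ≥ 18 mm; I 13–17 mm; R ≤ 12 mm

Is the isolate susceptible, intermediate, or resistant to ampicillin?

Susceptible

Ampicillin 18 mm: ≥ 18 mm → S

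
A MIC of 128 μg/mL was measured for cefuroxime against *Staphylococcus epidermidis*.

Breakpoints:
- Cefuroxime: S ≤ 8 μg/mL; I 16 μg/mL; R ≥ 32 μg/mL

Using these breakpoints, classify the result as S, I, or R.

Cefuroxime (128 μg/mL) ≥ 32 μg/mL ⇒ R

R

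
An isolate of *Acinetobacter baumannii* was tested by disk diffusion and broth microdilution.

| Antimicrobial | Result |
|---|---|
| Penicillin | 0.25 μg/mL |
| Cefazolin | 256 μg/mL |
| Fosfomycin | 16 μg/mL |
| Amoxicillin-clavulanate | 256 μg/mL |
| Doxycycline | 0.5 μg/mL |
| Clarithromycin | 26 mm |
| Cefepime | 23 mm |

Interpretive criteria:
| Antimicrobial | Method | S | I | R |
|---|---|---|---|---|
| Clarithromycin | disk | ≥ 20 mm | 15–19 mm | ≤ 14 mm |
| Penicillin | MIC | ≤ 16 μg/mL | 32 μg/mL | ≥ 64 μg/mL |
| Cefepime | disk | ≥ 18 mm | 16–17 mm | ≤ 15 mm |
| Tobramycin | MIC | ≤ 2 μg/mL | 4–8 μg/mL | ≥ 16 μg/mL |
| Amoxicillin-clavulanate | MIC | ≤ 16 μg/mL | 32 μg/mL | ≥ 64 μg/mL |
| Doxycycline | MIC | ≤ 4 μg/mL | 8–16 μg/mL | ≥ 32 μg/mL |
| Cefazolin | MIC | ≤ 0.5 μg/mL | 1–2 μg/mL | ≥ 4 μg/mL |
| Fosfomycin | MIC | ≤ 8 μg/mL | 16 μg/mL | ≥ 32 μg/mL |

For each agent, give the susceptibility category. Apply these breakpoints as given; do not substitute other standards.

S, R, I, R, S, S, S

Penicillin 0.25 μg/mL: ≤ 16 μg/mL ⇒ S
Cefazolin: 256 μg/mL is ≥ 4 μg/mL — Resistant
Fosfomycin (16 μg/mL) = 16 μg/mL — I
Amoxicillin-clavulanate: 256 μg/mL is ≥ 64 μg/mL → resistant
Doxycycline: 0.5 μg/mL is ≤ 4 μg/mL — S
Clarithromycin (26 mm) ≥ 20 mm ⇒ susceptible
Cefepime: 23 mm is ≥ 18 mm → susceptible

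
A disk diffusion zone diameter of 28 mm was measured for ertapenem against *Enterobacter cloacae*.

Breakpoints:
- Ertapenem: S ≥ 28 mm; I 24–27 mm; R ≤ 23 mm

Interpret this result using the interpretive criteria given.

S

Ertapenem (28 mm) ≥ 28 mm — S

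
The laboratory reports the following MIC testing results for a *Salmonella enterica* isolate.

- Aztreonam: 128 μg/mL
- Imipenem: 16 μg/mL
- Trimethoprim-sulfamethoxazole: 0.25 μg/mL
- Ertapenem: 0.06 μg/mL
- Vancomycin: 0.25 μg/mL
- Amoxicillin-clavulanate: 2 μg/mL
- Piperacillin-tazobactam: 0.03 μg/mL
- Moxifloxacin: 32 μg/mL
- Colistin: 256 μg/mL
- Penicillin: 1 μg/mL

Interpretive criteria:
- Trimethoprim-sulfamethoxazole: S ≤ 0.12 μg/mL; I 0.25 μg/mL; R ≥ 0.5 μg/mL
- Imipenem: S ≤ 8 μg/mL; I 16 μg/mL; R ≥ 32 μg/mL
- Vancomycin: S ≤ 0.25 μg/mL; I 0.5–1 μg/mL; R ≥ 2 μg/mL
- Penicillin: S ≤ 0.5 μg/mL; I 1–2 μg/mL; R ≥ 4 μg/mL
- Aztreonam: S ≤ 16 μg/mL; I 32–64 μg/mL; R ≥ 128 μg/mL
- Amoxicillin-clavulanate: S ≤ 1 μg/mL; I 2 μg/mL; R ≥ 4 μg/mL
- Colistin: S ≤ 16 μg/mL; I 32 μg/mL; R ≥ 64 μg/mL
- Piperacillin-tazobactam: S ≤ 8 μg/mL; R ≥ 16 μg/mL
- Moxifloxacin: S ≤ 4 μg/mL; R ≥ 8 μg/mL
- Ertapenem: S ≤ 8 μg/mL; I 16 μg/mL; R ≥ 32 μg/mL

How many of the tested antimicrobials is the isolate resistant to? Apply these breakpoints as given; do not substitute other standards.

Aztreonam 128 μg/mL: ≥ 128 μg/mL → resistant
Imipenem 16 μg/mL: = 16 μg/mL → I
Trimethoprim-sulfamethoxazole 0.25 μg/mL: = 0.25 μg/mL ⇒ Intermediate
Ertapenem 0.06 μg/mL: ≤ 8 μg/mL → Susceptible
Vancomycin 0.25 μg/mL: ≤ 0.25 μg/mL → S
Amoxicillin-clavulanate 2 μg/mL: = 2 μg/mL → I
Piperacillin-tazobactam 0.03 μg/mL: ≤ 8 μg/mL → susceptible
Moxifloxacin 32 μg/mL: ≥ 8 μg/mL ⇒ Resistant
Colistin: 256 μg/mL is ≥ 64 μg/mL ⇒ Resistant
Penicillin (1 μg/mL) in 1–2 μg/mL — Intermediate
Resistant: 3

3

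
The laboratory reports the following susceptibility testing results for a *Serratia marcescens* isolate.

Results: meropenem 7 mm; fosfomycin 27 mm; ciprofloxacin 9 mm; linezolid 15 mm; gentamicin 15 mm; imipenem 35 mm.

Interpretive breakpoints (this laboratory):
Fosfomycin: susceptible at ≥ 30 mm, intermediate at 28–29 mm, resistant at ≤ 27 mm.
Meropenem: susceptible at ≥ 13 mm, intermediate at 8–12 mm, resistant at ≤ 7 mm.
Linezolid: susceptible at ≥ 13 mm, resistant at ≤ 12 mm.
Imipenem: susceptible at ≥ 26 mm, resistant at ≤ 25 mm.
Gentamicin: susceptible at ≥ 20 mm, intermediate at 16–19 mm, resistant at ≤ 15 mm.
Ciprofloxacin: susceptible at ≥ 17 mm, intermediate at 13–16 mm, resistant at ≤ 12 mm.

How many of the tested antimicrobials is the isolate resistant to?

Meropenem 7 mm: ≤ 7 mm — R
Fosfomycin: 27 mm is ≤ 27 mm — Resistant
Ciprofloxacin: 9 mm is ≤ 12 mm → Resistant
Linezolid (15 mm) ≥ 13 mm ⇒ susceptible
Gentamicin (15 mm) ≤ 15 mm — R
Imipenem 35 mm: ≥ 26 mm → susceptible
Resistant: 4

4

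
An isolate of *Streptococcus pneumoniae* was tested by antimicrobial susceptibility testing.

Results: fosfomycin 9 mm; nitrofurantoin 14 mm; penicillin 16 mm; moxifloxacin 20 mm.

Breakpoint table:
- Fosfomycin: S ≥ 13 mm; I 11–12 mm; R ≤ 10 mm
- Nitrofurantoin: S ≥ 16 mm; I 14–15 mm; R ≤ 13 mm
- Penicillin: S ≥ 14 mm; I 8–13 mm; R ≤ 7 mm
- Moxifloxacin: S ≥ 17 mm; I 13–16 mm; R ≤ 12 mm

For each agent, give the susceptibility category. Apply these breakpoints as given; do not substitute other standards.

Fosfomycin: 9 mm is ≤ 10 mm ⇒ resistant
Nitrofurantoin 14 mm: in 14–15 mm — I
Penicillin 16 mm: ≥ 14 mm — Susceptible
Moxifloxacin 20 mm: ≥ 17 mm — S

R, I, S, S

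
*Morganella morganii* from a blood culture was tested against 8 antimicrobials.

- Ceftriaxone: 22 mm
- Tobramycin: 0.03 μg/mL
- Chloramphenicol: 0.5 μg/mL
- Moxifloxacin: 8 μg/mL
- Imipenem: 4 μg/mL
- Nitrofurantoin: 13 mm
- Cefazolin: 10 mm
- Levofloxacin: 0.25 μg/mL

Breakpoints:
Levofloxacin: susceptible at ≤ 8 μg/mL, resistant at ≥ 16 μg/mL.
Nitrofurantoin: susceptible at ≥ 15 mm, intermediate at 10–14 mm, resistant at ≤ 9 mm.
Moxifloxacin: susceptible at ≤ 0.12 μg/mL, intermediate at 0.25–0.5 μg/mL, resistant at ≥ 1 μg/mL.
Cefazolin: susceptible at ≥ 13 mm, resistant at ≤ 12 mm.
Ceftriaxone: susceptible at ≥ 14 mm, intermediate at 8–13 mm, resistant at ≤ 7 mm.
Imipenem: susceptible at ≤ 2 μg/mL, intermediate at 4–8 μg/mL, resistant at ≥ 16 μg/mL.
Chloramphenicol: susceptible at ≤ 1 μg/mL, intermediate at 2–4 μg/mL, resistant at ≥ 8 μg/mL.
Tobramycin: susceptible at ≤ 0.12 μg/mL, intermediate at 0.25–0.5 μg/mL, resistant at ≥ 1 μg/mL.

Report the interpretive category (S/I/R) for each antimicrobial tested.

Ceftriaxone 22 mm: ≥ 14 mm → susceptible
Tobramycin 0.03 μg/mL: ≤ 0.12 μg/mL — Susceptible
Chloramphenicol (0.5 μg/mL) ≤ 1 μg/mL — Susceptible
Moxifloxacin 8 μg/mL: ≥ 1 μg/mL — R
Imipenem (4 μg/mL) in 4–8 μg/mL — I
Nitrofurantoin (13 mm) in 10–14 mm → intermediate
Cefazolin 10 mm: ≤ 12 mm ⇒ Resistant
Levofloxacin: 0.25 μg/mL is ≤ 8 μg/mL — Susceptible

S, S, S, R, I, I, R, S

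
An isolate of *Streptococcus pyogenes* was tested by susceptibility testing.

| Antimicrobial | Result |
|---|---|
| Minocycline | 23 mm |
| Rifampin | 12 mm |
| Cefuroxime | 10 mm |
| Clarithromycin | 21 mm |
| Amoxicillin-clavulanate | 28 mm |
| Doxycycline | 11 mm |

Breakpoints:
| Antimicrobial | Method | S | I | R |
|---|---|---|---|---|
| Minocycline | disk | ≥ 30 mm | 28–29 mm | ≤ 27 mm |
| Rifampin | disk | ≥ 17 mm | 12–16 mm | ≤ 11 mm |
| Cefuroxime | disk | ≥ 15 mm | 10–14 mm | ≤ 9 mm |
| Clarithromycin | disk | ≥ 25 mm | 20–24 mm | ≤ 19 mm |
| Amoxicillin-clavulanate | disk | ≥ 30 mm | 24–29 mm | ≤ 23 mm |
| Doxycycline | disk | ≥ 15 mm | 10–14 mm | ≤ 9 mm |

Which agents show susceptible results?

Minocycline: 23 mm is ≤ 27 mm ⇒ Resistant
Rifampin 12 mm: in 12–16 mm ⇒ I
Cefuroxime (10 mm) in 10–14 mm ⇒ I
Clarithromycin: 21 mm is in 20–24 mm — I
Amoxicillin-clavulanate (28 mm) in 24–29 mm → intermediate
Doxycycline: 11 mm is in 10–14 mm — Intermediate

none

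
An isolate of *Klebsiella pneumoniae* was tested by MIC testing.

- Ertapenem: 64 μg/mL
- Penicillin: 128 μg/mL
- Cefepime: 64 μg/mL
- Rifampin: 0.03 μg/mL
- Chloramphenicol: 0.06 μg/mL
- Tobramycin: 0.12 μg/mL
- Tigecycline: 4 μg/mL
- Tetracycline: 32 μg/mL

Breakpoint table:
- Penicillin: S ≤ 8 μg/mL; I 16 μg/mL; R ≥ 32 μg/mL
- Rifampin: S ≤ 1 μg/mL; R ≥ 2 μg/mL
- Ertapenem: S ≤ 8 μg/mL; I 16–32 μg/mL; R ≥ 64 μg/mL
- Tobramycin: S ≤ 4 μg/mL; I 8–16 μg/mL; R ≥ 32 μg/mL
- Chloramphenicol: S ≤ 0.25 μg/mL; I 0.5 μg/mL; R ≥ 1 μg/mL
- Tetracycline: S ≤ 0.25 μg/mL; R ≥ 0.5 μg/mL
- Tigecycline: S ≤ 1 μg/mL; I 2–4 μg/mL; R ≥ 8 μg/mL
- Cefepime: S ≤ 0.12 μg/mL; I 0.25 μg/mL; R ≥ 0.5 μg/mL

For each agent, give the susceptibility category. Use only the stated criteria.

R, R, R, S, S, S, I, R

Ertapenem (64 μg/mL) ≥ 64 μg/mL → Resistant
Penicillin: 128 μg/mL is ≥ 32 μg/mL → Resistant
Cefepime 64 μg/mL: ≥ 0.5 μg/mL ⇒ Resistant
Rifampin 0.03 μg/mL: ≤ 1 μg/mL ⇒ susceptible
Chloramphenicol 0.06 μg/mL: ≤ 0.25 μg/mL — susceptible
Tobramycin: 0.12 μg/mL is ≤ 4 μg/mL ⇒ susceptible
Tigecycline 4 μg/mL: in 2–4 μg/mL ⇒ I
Tetracycline: 32 μg/mL is ≥ 0.5 μg/mL → resistant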